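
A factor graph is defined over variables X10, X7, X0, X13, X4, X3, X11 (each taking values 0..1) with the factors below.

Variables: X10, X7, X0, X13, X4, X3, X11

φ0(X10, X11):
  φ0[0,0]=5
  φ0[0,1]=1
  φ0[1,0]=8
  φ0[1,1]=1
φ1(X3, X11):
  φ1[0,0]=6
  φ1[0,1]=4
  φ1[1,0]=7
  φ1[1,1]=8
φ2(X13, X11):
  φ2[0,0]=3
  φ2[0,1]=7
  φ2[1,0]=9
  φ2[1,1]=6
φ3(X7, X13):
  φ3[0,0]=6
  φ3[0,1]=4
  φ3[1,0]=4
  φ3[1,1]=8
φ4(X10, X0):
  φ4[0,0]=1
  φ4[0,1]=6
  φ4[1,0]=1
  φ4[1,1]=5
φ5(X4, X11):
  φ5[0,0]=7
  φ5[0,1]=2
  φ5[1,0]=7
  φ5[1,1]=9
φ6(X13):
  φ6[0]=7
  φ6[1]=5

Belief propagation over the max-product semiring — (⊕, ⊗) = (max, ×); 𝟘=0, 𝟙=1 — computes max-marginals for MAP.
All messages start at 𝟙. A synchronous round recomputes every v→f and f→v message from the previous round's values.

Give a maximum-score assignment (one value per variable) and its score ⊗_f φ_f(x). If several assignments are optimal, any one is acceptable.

init: all messages = 𝟙 over 2 values
r1 m[φ0→X10] = [5, 8]
r1 m[φ0→X11] = [8, 1]
r1 m[φ1→X3] = [6, 8]
r1 m[φ1→X11] = [7, 8]
r1 m[φ2→X13] = [7, 9]
r1 m[φ2→X11] = [9, 7]
r1 m[φ3→X7] = [6, 8]
r1 m[φ3→X13] = [6, 8]
r1 m[φ4→X10] = [6, 5]
r1 m[φ4→X0] = [1, 6]
r1 m[φ5→X4] = [7, 9]
r1 m[φ5→X11] = [7, 9]
r1 m[φ6→X13] = [7, 5]
r1 m[X10→φ0] = [1, 1]
r1 m[X10→φ4] = [1, 1]
r1 m[X7→φ3] = [1, 1]
r1 m[X0→φ4] = [1, 1]
r1 m[X13→φ2] = [1, 1]
r1 m[X13→φ3] = [1, 1]
r1 m[X13→φ6] = [1, 1]
r1 m[X4→φ5] = [1, 1]
r1 m[X3→φ1] = [1, 1]
r1 m[X11→φ0] = [1, 1]
r1 m[X11→φ1] = [1, 1]
r1 m[X11→φ2] = [1, 1]
r1 m[X11→φ5] = [1, 1]
r2 m[φ0→X10] = [5, 8]
r2 m[φ0→X11] = [8, 1]
r2 m[φ1→X3] = [6, 8]
r2 m[φ1→X11] = [7, 8]
r2 m[φ2→X13] = [7, 9]
r2 m[φ2→X11] = [9, 7]
r2 m[φ3→X7] = [6, 8]
r2 m[φ3→X13] = [6, 8]
r2 m[φ4→X10] = [6, 5]
r2 m[φ4→X0] = [1, 6]
r2 m[φ5→X4] = [7, 9]
r2 m[φ5→X11] = [7, 9]
r2 m[φ6→X13] = [7, 5]
r2 m[X10→φ0] = [6, 5]
r2 m[X10→φ4] = [5, 8]
r2 m[X7→φ3] = [1, 1]
r2 m[X0→φ4] = [1, 1]
r2 m[X13→φ2] = [42, 40]
r2 m[X13→φ3] = [49, 45]
r2 m[X13→φ6] = [42, 72]
r2 m[X4→φ5] = [1, 1]
r2 m[X3→φ1] = [1, 1]
r2 m[X11→φ0] = [441, 504]
r2 m[X11→φ1] = [504, 63]
r2 m[X11→φ2] = [392, 72]
r2 m[X11→φ5] = [504, 56]
r3 m[φ0→X10] = [2205, 3528]
r3 m[φ0→X11] = [40, 6]
r3 m[φ1→X3] = [3024, 3528]
r3 m[φ1→X11] = [7, 8]
r3 m[φ2→X13] = [1176, 3528]
r3 m[φ2→X11] = [360, 294]
r3 m[φ3→X7] = [294, 360]
r3 m[φ3→X13] = [6, 8]
r3 m[φ4→X10] = [6, 5]
r3 m[φ4→X0] = [8, 40]
r3 m[φ5→X4] = [3528, 3528]
r3 m[φ5→X11] = [7, 9]
r3 m[φ6→X13] = [7, 5]
r3 m[X10→φ0] = [6, 5]
r3 m[X10→φ4] = [5, 8]
r3 m[X7→φ3] = [1, 1]
r3 m[X0→φ4] = [1, 1]
r3 m[X13→φ2] = [42, 40]
r3 m[X13→φ3] = [49, 45]
r3 m[X13→φ6] = [42, 72]
r3 m[X4→φ5] = [1, 1]
r3 m[X3→φ1] = [1, 1]
r3 m[X11→φ0] = [441, 504]
r3 m[X11→φ1] = [504, 63]
r3 m[X11→φ2] = [392, 72]
r3 m[X11→φ5] = [504, 56]
r4 m[φ0→X10] = [2205, 3528]
r4 m[φ0→X11] = [40, 6]
r4 m[φ1→X3] = [3024, 3528]
r4 m[φ1→X11] = [7, 8]
r4 m[φ2→X13] = [1176, 3528]
r4 m[φ2→X11] = [360, 294]
r4 m[φ3→X7] = [294, 360]
r4 m[φ3→X13] = [6, 8]
r4 m[φ4→X10] = [6, 5]
r4 m[φ4→X0] = [8, 40]
r4 m[φ5→X4] = [3528, 3528]
r4 m[φ5→X11] = [7, 9]
r4 m[φ6→X13] = [7, 5]
r4 m[X10→φ0] = [6, 5]
r4 m[X10→φ4] = [2205, 3528]
r4 m[X7→φ3] = [1, 1]
r4 m[X0→φ4] = [1, 1]
r4 m[X13→φ2] = [42, 40]
r4 m[X13→φ3] = [8232, 17640]
r4 m[X13→φ6] = [7056, 28224]
r4 m[X4→φ5] = [1, 1]
r4 m[X3→φ1] = [1, 1]
r4 m[X11→φ0] = [17640, 21168]
r4 m[X11→φ1] = [100800, 15876]
r4 m[X11→φ2] = [1960, 432]
r4 m[X11→φ5] = [100800, 14112]
r5 m[φ0→X10] = [88200, 141120]
r5 m[φ0→X11] = [40, 6]
r5 m[φ1→X3] = [604800, 705600]
r5 m[φ1→X11] = [7, 8]
r5 m[φ2→X13] = [5880, 17640]
r5 m[φ2→X11] = [360, 294]
r5 m[φ3→X7] = [70560, 141120]
r5 m[φ3→X13] = [6, 8]
r5 m[φ4→X10] = [6, 5]
r5 m[φ4→X0] = [3528, 17640]
r5 m[φ5→X4] = [705600, 705600]
r5 m[φ5→X11] = [7, 9]
r5 m[φ6→X13] = [7, 5]
r5 m[X10→φ0] = [6, 5]
r5 m[X10→φ4] = [2205, 3528]
r5 m[X7→φ3] = [1, 1]
r5 m[X0→φ4] = [1, 1]
r5 m[X13→φ2] = [42, 40]
r5 m[X13→φ3] = [8232, 17640]
r5 m[X13→φ6] = [7056, 28224]
r5 m[X4→φ5] = [1, 1]
r5 m[X3→φ1] = [1, 1]
r5 m[X11→φ0] = [17640, 21168]
r5 m[X11→φ1] = [100800, 15876]
r5 m[X11→φ2] = [1960, 432]
r5 m[X11→φ5] = [100800, 14112]
r6 m[φ0→X10] = [88200, 141120]
r6 m[φ0→X11] = [40, 6]
r6 m[φ1→X3] = [604800, 705600]
r6 m[φ1→X11] = [7, 8]
r6 m[φ2→X13] = [5880, 17640]
r6 m[φ2→X11] = [360, 294]
r6 m[φ3→X7] = [70560, 141120]
r6 m[φ3→X13] = [6, 8]
r6 m[φ4→X10] = [6, 5]
r6 m[φ4→X0] = [3528, 17640]
r6 m[φ5→X4] = [705600, 705600]
r6 m[φ5→X11] = [7, 9]
r6 m[φ6→X13] = [7, 5]
r6 m[X10→φ0] = [6, 5]
r6 m[X10→φ4] = [88200, 141120]
r6 m[X7→φ3] = [1, 1]
r6 m[X0→φ4] = [1, 1]
r6 m[X13→φ2] = [42, 40]
r6 m[X13→φ3] = [41160, 88200]
r6 m[X13→φ6] = [35280, 141120]
r6 m[X4→φ5] = [1, 1]
r6 m[X3→φ1] = [1, 1]
r6 m[X11→φ0] = [17640, 21168]
r6 m[X11→φ1] = [100800, 15876]
r6 m[X11→φ2] = [1960, 432]
r6 m[X11→φ5] = [100800, 14112]
r7 m[φ0→X10] = [88200, 141120]
r7 m[φ0→X11] = [40, 6]
r7 m[φ1→X3] = [604800, 705600]
r7 m[φ1→X11] = [7, 8]
r7 m[φ2→X13] = [5880, 17640]
r7 m[φ2→X11] = [360, 294]
r7 m[φ3→X7] = [352800, 705600]
r7 m[φ3→X13] = [6, 8]
r7 m[φ4→X10] = [6, 5]
r7 m[φ4→X0] = [141120, 705600]
r7 m[φ5→X4] = [705600, 705600]
r7 m[φ5→X11] = [7, 9]
r7 m[φ6→X13] = [7, 5]
r7 m[X10→φ0] = [6, 5]
r7 m[X10→φ4] = [88200, 141120]
r7 m[X7→φ3] = [1, 1]
r7 m[X0→φ4] = [1, 1]
r7 m[X13→φ2] = [42, 40]
r7 m[X13→φ3] = [41160, 88200]
r7 m[X13→φ6] = [35280, 141120]
r7 m[X4→φ5] = [1, 1]
r7 m[X3→φ1] = [1, 1]
r7 m[X11→φ0] = [17640, 21168]
r7 m[X11→φ1] = [100800, 15876]
r7 m[X11→φ2] = [1960, 432]
r7 m[X11→φ5] = [100800, 14112]
r8 m[φ0→X10] = [88200, 141120]
r8 m[φ0→X11] = [40, 6]
r8 m[φ1→X3] = [604800, 705600]
r8 m[φ1→X11] = [7, 8]
r8 m[φ2→X13] = [5880, 17640]
r8 m[φ2→X11] = [360, 294]
r8 m[φ3→X7] = [352800, 705600]
r8 m[φ3→X13] = [6, 8]
r8 m[φ4→X10] = [6, 5]
r8 m[φ4→X0] = [141120, 705600]
r8 m[φ5→X4] = [705600, 705600]
r8 m[φ5→X11] = [7, 9]
r8 m[φ6→X13] = [7, 5]
r8 m[X10→φ0] = [6, 5]
r8 m[X10→φ4] = [88200, 141120]
r8 m[X7→φ3] = [1, 1]
r8 m[X0→φ4] = [1, 1]
r8 m[X13→φ2] = [42, 40]
r8 m[X13→φ3] = [41160, 88200]
r8 m[X13→φ6] = [35280, 141120]
r8 m[X4→φ5] = [1, 1]
r8 m[X3→φ1] = [1, 1]
r8 m[X11→φ0] = [17640, 21168]
r8 m[X11→φ1] = [100800, 15876]
r8 m[X11→φ2] = [1960, 432]
r8 m[X11→φ5] = [100800, 14112]
fixed point reached at round 8
traceback from X10: (X10=1, X7=1, X0=1, X13=1, X4=0, X3=1, X11=0), score=705600

assignment: (X10=1, X7=1, X0=1, X13=1, X4=0, X3=1, X11=0); score = 705600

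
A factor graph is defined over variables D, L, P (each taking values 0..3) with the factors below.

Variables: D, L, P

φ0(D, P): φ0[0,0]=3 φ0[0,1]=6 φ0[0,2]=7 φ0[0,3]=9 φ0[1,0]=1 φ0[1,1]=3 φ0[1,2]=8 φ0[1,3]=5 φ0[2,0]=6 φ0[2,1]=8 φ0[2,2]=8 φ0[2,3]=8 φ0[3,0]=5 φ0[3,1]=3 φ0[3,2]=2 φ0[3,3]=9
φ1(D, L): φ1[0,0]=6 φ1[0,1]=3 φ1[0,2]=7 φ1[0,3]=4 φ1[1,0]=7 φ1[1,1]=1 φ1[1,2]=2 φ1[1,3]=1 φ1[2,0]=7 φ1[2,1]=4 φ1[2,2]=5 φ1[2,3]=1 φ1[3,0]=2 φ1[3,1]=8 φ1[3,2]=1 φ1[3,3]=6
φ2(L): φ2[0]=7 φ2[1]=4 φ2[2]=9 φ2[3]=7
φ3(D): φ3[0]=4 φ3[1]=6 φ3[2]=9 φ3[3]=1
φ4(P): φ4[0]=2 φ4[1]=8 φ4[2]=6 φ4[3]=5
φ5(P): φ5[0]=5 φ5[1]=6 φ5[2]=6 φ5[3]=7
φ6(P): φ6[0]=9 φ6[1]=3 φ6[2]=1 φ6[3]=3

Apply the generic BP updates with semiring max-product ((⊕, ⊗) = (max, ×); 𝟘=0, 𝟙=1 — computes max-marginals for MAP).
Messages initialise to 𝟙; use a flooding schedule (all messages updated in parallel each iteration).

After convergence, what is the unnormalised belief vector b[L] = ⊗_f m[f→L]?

init: all messages = 𝟙 over 4 values
r1 m[φ0→D] = [9, 8, 8, 9]
r1 m[φ0→P] = [6, 8, 8, 9]
r1 m[φ1→D] = [7, 7, 7, 8]
r1 m[φ1→L] = [7, 8, 7, 6]
r1 m[φ2→L] = [7, 4, 9, 7]
r1 m[φ3→D] = [4, 6, 9, 1]
r1 m[φ4→P] = [2, 8, 6, 5]
r1 m[φ5→P] = [5, 6, 6, 7]
r1 m[φ6→P] = [9, 3, 1, 3]
r1 m[D→φ0] = [1, 1, 1, 1]
r1 m[D→φ1] = [1, 1, 1, 1]
r1 m[D→φ3] = [1, 1, 1, 1]
r1 m[L→φ1] = [1, 1, 1, 1]
r1 m[L→φ2] = [1, 1, 1, 1]
r1 m[P→φ0] = [1, 1, 1, 1]
r1 m[P→φ4] = [1, 1, 1, 1]
r1 m[P→φ5] = [1, 1, 1, 1]
r1 m[P→φ6] = [1, 1, 1, 1]
r2 m[φ0→D] = [9, 8, 8, 9]
r2 m[φ0→P] = [6, 8, 8, 9]
r2 m[φ1→D] = [7, 7, 7, 8]
r2 m[φ1→L] = [7, 8, 7, 6]
r2 m[φ2→L] = [7, 4, 9, 7]
r2 m[φ3→D] = [4, 6, 9, 1]
r2 m[φ4→P] = [2, 8, 6, 5]
r2 m[φ5→P] = [5, 6, 6, 7]
r2 m[φ6→P] = [9, 3, 1, 3]
r2 m[D→φ0] = [28, 42, 63, 8]
r2 m[D→φ1] = [36, 48, 72, 9]
r2 m[D→φ3] = [63, 56, 56, 72]
r2 m[L→φ1] = [7, 4, 9, 7]
r2 m[L→φ2] = [7, 8, 7, 6]
r2 m[P→φ0] = [90, 144, 36, 105]
r2 m[P→φ4] = [270, 144, 48, 189]
r2 m[P→φ5] = [108, 192, 48, 135]
r2 m[P→φ6] = [60, 384, 288, 315]
r3 m[φ0→D] = [945, 525, 1152, 945]
r3 m[φ0→P] = [378, 504, 504, 504]
r3 m[φ1→D] = [63, 49, 49, 42]
r3 m[φ1→L] = [504, 288, 360, 144]
r3 m[φ2→L] = [7, 4, 9, 7]
r3 m[φ3→D] = [4, 6, 9, 1]
r3 m[φ4→P] = [2, 8, 6, 5]
r3 m[φ5→P] = [5, 6, 6, 7]
r3 m[φ6→P] = [9, 3, 1, 3]
r3 m[D→φ0] = [28, 42, 63, 8]
r3 m[D→φ1] = [36, 48, 72, 9]
r3 m[D→φ3] = [63, 56, 56, 72]
r3 m[L→φ1] = [7, 4, 9, 7]
r3 m[L→φ2] = [7, 8, 7, 6]
r3 m[P→φ0] = [90, 144, 36, 105]
r3 m[P→φ4] = [270, 144, 48, 189]
r3 m[P→φ5] = [108, 192, 48, 135]
r3 m[P→φ6] = [60, 384, 288, 315]
r4 m[φ0→D] = [945, 525, 1152, 945]
r4 m[φ0→P] = [378, 504, 504, 504]
r4 m[φ1→D] = [63, 49, 49, 42]
r4 m[φ1→L] = [504, 288, 360, 144]
r4 m[φ2→L] = [7, 4, 9, 7]
r4 m[φ3→D] = [4, 6, 9, 1]
r4 m[φ4→P] = [2, 8, 6, 5]
r4 m[φ5→P] = [5, 6, 6, 7]
r4 m[φ6→P] = [9, 3, 1, 3]
r4 m[D→φ0] = [252, 294, 441, 42]
r4 m[D→φ1] = [3780, 3150, 10368, 945]
r4 m[D→φ3] = [59535, 25725, 56448, 39690]
r4 m[L→φ1] = [7, 4, 9, 7]
r4 m[L→φ2] = [504, 288, 360, 144]
r4 m[P→φ0] = [90, 144, 36, 105]
r4 m[P→φ4] = [17010, 9072, 3024, 10584]
r4 m[P→φ5] = [6804, 12096, 3024, 7560]
r4 m[P→φ6] = [3780, 24192, 18144, 17640]
r5 m[φ0→D] = [945, 525, 1152, 945]
r5 m[φ0→P] = [2646, 3528, 3528, 3528]
r5 m[φ1→D] = [63, 49, 49, 42]
r5 m[φ1→L] = [72576, 41472, 51840, 15120]
r5 m[φ2→L] = [7, 4, 9, 7]
r5 m[φ3→D] = [4, 6, 9, 1]
r5 m[φ4→P] = [2, 8, 6, 5]
r5 m[φ5→P] = [5, 6, 6, 7]
r5 m[φ6→P] = [9, 3, 1, 3]
r5 m[D→φ0] = [252, 294, 441, 42]
r5 m[D→φ1] = [3780, 3150, 10368, 945]
r5 m[D→φ3] = [59535, 25725, 56448, 39690]
r5 m[L→φ1] = [7, 4, 9, 7]
r5 m[L→φ2] = [504, 288, 360, 144]
r5 m[P→φ0] = [90, 144, 36, 105]
r5 m[P→φ4] = [17010, 9072, 3024, 10584]
r5 m[P→φ5] = [6804, 12096, 3024, 7560]
r5 m[P→φ6] = [3780, 24192, 18144, 17640]
r6 m[φ0→D] = [945, 525, 1152, 945]
r6 m[φ0→P] = [2646, 3528, 3528, 3528]
r6 m[φ1→D] = [63, 49, 49, 42]
r6 m[φ1→L] = [72576, 41472, 51840, 15120]
r6 m[φ2→L] = [7, 4, 9, 7]
r6 m[φ3→D] = [4, 6, 9, 1]
r6 m[φ4→P] = [2, 8, 6, 5]
r6 m[φ5→P] = [5, 6, 6, 7]
r6 m[φ6→P] = [9, 3, 1, 3]
r6 m[D→φ0] = [252, 294, 441, 42]
r6 m[D→φ1] = [3780, 3150, 10368, 945]
r6 m[D→φ3] = [59535, 25725, 56448, 39690]
r6 m[L→φ1] = [7, 4, 9, 7]
r6 m[L→φ2] = [72576, 41472, 51840, 15120]
r6 m[P→φ0] = [90, 144, 36, 105]
r6 m[P→φ4] = [119070, 63504, 21168, 74088]
r6 m[P→φ5] = [47628, 84672, 21168, 52920]
r6 m[P→φ6] = [26460, 169344, 127008, 123480]
r7 m[φ0→D] = [945, 525, 1152, 945]
r7 m[φ0→P] = [2646, 3528, 3528, 3528]
r7 m[φ1→D] = [63, 49, 49, 42]
r7 m[φ1→L] = [72576, 41472, 51840, 15120]
r7 m[φ2→L] = [7, 4, 9, 7]
r7 m[φ3→D] = [4, 6, 9, 1]
r7 m[φ4→P] = [2, 8, 6, 5]
r7 m[φ5→P] = [5, 6, 6, 7]
r7 m[φ6→P] = [9, 3, 1, 3]
r7 m[D→φ0] = [252, 294, 441, 42]
r7 m[D→φ1] = [3780, 3150, 10368, 945]
r7 m[D→φ3] = [59535, 25725, 56448, 39690]
r7 m[L→φ1] = [7, 4, 9, 7]
r7 m[L→φ2] = [72576, 41472, 51840, 15120]
r7 m[P→φ0] = [90, 144, 36, 105]
r7 m[P→φ4] = [119070, 63504, 21168, 74088]
r7 m[P→φ5] = [47628, 84672, 21168, 52920]
r7 m[P→φ6] = [26460, 169344, 127008, 123480]
fixed point reached at round 7
b[L] = ⊗ incoming = [508032, 165888, 466560, 105840]

b[L] = [508032, 165888, 466560, 105840]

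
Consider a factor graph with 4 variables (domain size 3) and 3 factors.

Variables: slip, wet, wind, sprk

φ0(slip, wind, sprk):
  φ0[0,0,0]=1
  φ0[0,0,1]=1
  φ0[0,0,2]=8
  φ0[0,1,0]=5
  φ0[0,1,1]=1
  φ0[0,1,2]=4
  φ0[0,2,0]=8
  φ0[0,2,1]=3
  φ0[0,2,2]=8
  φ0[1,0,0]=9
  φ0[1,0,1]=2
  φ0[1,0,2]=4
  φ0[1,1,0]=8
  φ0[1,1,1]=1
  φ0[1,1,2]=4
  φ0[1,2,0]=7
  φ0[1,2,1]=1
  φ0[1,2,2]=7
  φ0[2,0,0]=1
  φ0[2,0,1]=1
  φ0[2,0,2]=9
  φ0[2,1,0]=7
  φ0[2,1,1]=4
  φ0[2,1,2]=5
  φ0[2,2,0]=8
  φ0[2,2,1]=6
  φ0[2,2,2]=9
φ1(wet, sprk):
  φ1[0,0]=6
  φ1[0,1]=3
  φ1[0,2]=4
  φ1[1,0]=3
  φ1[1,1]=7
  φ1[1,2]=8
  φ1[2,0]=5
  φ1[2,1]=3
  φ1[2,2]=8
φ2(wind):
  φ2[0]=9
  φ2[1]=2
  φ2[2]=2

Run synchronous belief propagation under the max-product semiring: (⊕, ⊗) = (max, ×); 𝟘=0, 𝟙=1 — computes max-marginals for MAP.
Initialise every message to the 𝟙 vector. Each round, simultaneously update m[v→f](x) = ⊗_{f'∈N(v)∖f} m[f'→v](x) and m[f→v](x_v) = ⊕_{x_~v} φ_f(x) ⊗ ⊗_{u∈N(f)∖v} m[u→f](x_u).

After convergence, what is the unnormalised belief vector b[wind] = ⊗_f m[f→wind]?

b[wind] = [648, 96, 144]

init: all messages = 𝟙 over 3 values
r1 m[φ0→slip] = [8, 9, 9]
r1 m[φ0→wind] = [9, 8, 9]
r1 m[φ0→sprk] = [9, 6, 9]
r1 m[φ1→wet] = [6, 8, 8]
r1 m[φ1→sprk] = [6, 7, 8]
r1 m[φ2→wind] = [9, 2, 2]
r1 m[slip→φ0] = [1, 1, 1]
r1 m[wet→φ1] = [1, 1, 1]
r1 m[wind→φ0] = [1, 1, 1]
r1 m[wind→φ2] = [1, 1, 1]
r1 m[sprk→φ0] = [1, 1, 1]
r1 m[sprk→φ1] = [1, 1, 1]
r2 m[φ0→slip] = [8, 9, 9]
r2 m[φ0→wind] = [9, 8, 9]
r2 m[φ0→sprk] = [9, 6, 9]
r2 m[φ1→wet] = [6, 8, 8]
r2 m[φ1→sprk] = [6, 7, 8]
r2 m[φ2→wind] = [9, 2, 2]
r2 m[slip→φ0] = [1, 1, 1]
r2 m[wet→φ1] = [1, 1, 1]
r2 m[wind→φ0] = [9, 2, 2]
r2 m[wind→φ2] = [9, 8, 9]
r2 m[sprk→φ0] = [6, 7, 8]
r2 m[sprk→φ1] = [9, 6, 9]
r3 m[φ0→slip] = [576, 486, 648]
r3 m[φ0→wind] = [72, 48, 72]
r3 m[φ0→sprk] = [81, 18, 81]
r3 m[φ1→wet] = [54, 72, 72]
r3 m[φ1→sprk] = [6, 7, 8]
r3 m[φ2→wind] = [9, 2, 2]
r3 m[slip→φ0] = [1, 1, 1]
r3 m[wet→φ1] = [1, 1, 1]
r3 m[wind→φ0] = [9, 2, 2]
r3 m[wind→φ2] = [9, 8, 9]
r3 m[sprk→φ0] = [6, 7, 8]
r3 m[sprk→φ1] = [9, 6, 9]
r4 m[φ0→slip] = [576, 486, 648]
r4 m[φ0→wind] = [72, 48, 72]
r4 m[φ0→sprk] = [81, 18, 81]
r4 m[φ1→wet] = [54, 72, 72]
r4 m[φ1→sprk] = [6, 7, 8]
r4 m[φ2→wind] = [9, 2, 2]
r4 m[slip→φ0] = [1, 1, 1]
r4 m[wet→φ1] = [1, 1, 1]
r4 m[wind→φ0] = [9, 2, 2]
r4 m[wind→φ2] = [72, 48, 72]
r4 m[sprk→φ0] = [6, 7, 8]
r4 m[sprk→φ1] = [81, 18, 81]
r5 m[φ0→slip] = [576, 486, 648]
r5 m[φ0→wind] = [72, 48, 72]
r5 m[φ0→sprk] = [81, 18, 81]
r5 m[φ1→wet] = [486, 648, 648]
r5 m[φ1→sprk] = [6, 7, 8]
r5 m[φ2→wind] = [9, 2, 2]
r5 m[slip→φ0] = [1, 1, 1]
r5 m[wet→φ1] = [1, 1, 1]
r5 m[wind→φ0] = [9, 2, 2]
r5 m[wind→φ2] = [72, 48, 72]
r5 m[sprk→φ0] = [6, 7, 8]
r5 m[sprk→φ1] = [81, 18, 81]
r6 m[φ0→slip] = [576, 486, 648]
r6 m[φ0→wind] = [72, 48, 72]
r6 m[φ0→sprk] = [81, 18, 81]
r6 m[φ1→wet] = [486, 648, 648]
r6 m[φ1→sprk] = [6, 7, 8]
r6 m[φ2→wind] = [9, 2, 2]
r6 m[slip→φ0] = [1, 1, 1]
r6 m[wet→φ1] = [1, 1, 1]
r6 m[wind→φ0] = [9, 2, 2]
r6 m[wind→φ2] = [72, 48, 72]
r6 m[sprk→φ0] = [6, 7, 8]
r6 m[sprk→φ1] = [81, 18, 81]
fixed point reached at round 6
b[wind] = ⊗ incoming = [648, 96, 144]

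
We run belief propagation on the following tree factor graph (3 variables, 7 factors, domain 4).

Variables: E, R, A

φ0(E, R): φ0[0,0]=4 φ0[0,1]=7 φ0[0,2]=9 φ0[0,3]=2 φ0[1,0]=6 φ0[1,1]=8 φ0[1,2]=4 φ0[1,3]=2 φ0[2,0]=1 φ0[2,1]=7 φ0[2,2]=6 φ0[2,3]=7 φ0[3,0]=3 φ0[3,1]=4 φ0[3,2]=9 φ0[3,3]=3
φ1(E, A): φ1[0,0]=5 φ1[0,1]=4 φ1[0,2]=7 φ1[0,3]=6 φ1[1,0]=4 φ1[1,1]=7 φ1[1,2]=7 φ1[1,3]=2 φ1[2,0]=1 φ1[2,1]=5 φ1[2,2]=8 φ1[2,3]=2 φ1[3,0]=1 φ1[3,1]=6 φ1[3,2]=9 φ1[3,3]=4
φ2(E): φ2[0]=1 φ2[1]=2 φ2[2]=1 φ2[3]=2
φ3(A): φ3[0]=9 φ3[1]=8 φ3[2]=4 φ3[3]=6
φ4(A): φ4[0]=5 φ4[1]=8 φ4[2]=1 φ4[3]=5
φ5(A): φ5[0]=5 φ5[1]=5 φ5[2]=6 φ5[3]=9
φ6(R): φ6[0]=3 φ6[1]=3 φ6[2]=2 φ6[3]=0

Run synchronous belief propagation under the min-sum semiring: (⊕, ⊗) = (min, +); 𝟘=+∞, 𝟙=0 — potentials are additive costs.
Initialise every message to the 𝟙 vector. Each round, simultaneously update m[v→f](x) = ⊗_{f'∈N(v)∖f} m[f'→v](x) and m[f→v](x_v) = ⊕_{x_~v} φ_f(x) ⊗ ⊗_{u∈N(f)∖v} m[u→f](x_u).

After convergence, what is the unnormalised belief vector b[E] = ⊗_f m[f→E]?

b[E] = [21, 22, 24, 25]

init: all messages = 𝟙 over 4 values
r1 m[φ0→E] = [2, 2, 1, 3]
r1 m[φ0→R] = [1, 4, 4, 2]
r1 m[φ1→E] = [4, 2, 1, 1]
r1 m[φ1→A] = [1, 4, 7, 2]
r1 m[φ2→E] = [1, 2, 1, 2]
r1 m[φ3→A] = [9, 8, 4, 6]
r1 m[φ4→A] = [5, 8, 1, 5]
r1 m[φ5→A] = [5, 5, 6, 9]
r1 m[φ6→R] = [3, 3, 2, 0]
r1 m[E→φ0] = [0, 0, 0, 0]
r1 m[E→φ1] = [0, 0, 0, 0]
r1 m[E→φ2] = [0, 0, 0, 0]
r1 m[R→φ0] = [0, 0, 0, 0]
r1 m[R→φ6] = [0, 0, 0, 0]
r1 m[A→φ1] = [0, 0, 0, 0]
r1 m[A→φ3] = [0, 0, 0, 0]
r1 m[A→φ4] = [0, 0, 0, 0]
r1 m[A→φ5] = [0, 0, 0, 0]
r2 m[φ0→E] = [2, 2, 1, 3]
r2 m[φ0→R] = [1, 4, 4, 2]
r2 m[φ1→E] = [4, 2, 1, 1]
r2 m[φ1→A] = [1, 4, 7, 2]
r2 m[φ2→E] = [1, 2, 1, 2]
r2 m[φ3→A] = [9, 8, 4, 6]
r2 m[φ4→A] = [5, 8, 1, 5]
r2 m[φ5→A] = [5, 5, 6, 9]
r2 m[φ6→R] = [3, 3, 2, 0]
r2 m[E→φ0] = [5, 4, 2, 3]
r2 m[E→φ1] = [3, 4, 2, 5]
r2 m[E→φ2] = [6, 4, 2, 4]
r2 m[R→φ0] = [3, 3, 2, 0]
r2 m[R→φ6] = [1, 4, 4, 2]
r2 m[A→φ1] = [19, 21, 11, 20]
r2 m[A→φ3] = [11, 17, 14, 16]
r2 m[A→φ4] = [15, 17, 17, 17]
r2 m[A→φ5] = [15, 20, 12, 13]
r3 m[φ0→E] = [2, 2, 4, 3]
r3 m[φ0→R] = [3, 7, 8, 6]
r3 m[φ1→E] = [18, 18, 19, 20]
r3 m[φ1→A] = [3, 7, 10, 4]
r3 m[φ2→E] = [1, 2, 1, 2]
r3 m[φ3→A] = [9, 8, 4, 6]
r3 m[φ4→A] = [5, 8, 1, 5]
r3 m[φ5→A] = [5, 5, 6, 9]
r3 m[φ6→R] = [3, 3, 2, 0]
r3 m[E→φ0] = [5, 4, 2, 3]
r3 m[E→φ1] = [3, 4, 2, 5]
r3 m[E→φ2] = [6, 4, 2, 4]
r3 m[R→φ0] = [3, 3, 2, 0]
r3 m[R→φ6] = [1, 4, 4, 2]
r3 m[A→φ1] = [19, 21, 11, 20]
r3 m[A→φ3] = [11, 17, 14, 16]
r3 m[A→φ4] = [15, 17, 17, 17]
r3 m[A→φ5] = [15, 20, 12, 13]
r4 m[φ0→E] = [2, 2, 4, 3]
r4 m[φ0→R] = [3, 7, 8, 6]
r4 m[φ1→E] = [18, 18, 19, 20]
r4 m[φ1→A] = [3, 7, 10, 4]
r4 m[φ2→E] = [1, 2, 1, 2]
r4 m[φ3→A] = [9, 8, 4, 6]
r4 m[φ4→A] = [5, 8, 1, 5]
r4 m[φ5→A] = [5, 5, 6, 9]
r4 m[φ6→R] = [3, 3, 2, 0]
r4 m[E→φ0] = [19, 20, 20, 22]
r4 m[E→φ1] = [3, 4, 5, 5]
r4 m[E→φ2] = [20, 20, 23, 23]
r4 m[R→φ0] = [3, 3, 2, 0]
r4 m[R→φ6] = [3, 7, 8, 6]
r4 m[A→φ1] = [19, 21, 11, 20]
r4 m[A→φ3] = [13, 20, 17, 18]
r4 m[A→φ4] = [17, 20, 20, 19]
r4 m[A→φ5] = [17, 23, 15, 15]
r5 m[φ0→E] = [2, 2, 4, 3]
r5 m[φ0→R] = [21, 26, 24, 21]
r5 m[φ1→E] = [18, 18, 19, 20]
r5 m[φ1→A] = [6, 7, 10, 6]
r5 m[φ2→E] = [1, 2, 1, 2]
r5 m[φ3→A] = [9, 8, 4, 6]
r5 m[φ4→A] = [5, 8, 1, 5]
r5 m[φ5→A] = [5, 5, 6, 9]
r5 m[φ6→R] = [3, 3, 2, 0]
r5 m[E→φ0] = [19, 20, 20, 22]
r5 m[E→φ1] = [3, 4, 5, 5]
r5 m[E→φ2] = [20, 20, 23, 23]
r5 m[R→φ0] = [3, 3, 2, 0]
r5 m[R→φ6] = [3, 7, 8, 6]
r5 m[A→φ1] = [19, 21, 11, 20]
r5 m[A→φ3] = [13, 20, 17, 18]
r5 m[A→φ4] = [17, 20, 20, 19]
r5 m[A→φ5] = [17, 23, 15, 15]
r6 m[φ0→E] = [2, 2, 4, 3]
r6 m[φ0→R] = [21, 26, 24, 21]
r6 m[φ1→E] = [18, 18, 19, 20]
r6 m[φ1→A] = [6, 7, 10, 6]
r6 m[φ2→E] = [1, 2, 1, 2]
r6 m[φ3→A] = [9, 8, 4, 6]
r6 m[φ4→A] = [5, 8, 1, 5]
r6 m[φ5→A] = [5, 5, 6, 9]
r6 m[φ6→R] = [3, 3, 2, 0]
r6 m[E→φ0] = [19, 20, 20, 22]
r6 m[E→φ1] = [3, 4, 5, 5]
r6 m[E→φ2] = [20, 20, 23, 23]
r6 m[R→φ0] = [3, 3, 2, 0]
r6 m[R→φ6] = [21, 26, 24, 21]
r6 m[A→φ1] = [19, 21, 11, 20]
r6 m[A→φ3] = [16, 20, 17, 20]
r6 m[A→φ4] = [20, 20, 20, 21]
r6 m[A→φ5] = [20, 23, 15, 17]
r7 m[φ0→E] = [2, 2, 4, 3]
r7 m[φ0→R] = [21, 26, 24, 21]
r7 m[φ1→E] = [18, 18, 19, 20]
r7 m[φ1→A] = [6, 7, 10, 6]
r7 m[φ2→E] = [1, 2, 1, 2]
r7 m[φ3→A] = [9, 8, 4, 6]
r7 m[φ4→A] = [5, 8, 1, 5]
r7 m[φ5→A] = [5, 5, 6, 9]
r7 m[φ6→R] = [3, 3, 2, 0]
r7 m[E→φ0] = [19, 20, 20, 22]
r7 m[E→φ1] = [3, 4, 5, 5]
r7 m[E→φ2] = [20, 20, 23, 23]
r7 m[R→φ0] = [3, 3, 2, 0]
r7 m[R→φ6] = [21, 26, 24, 21]
r7 m[A→φ1] = [19, 21, 11, 20]
r7 m[A→φ3] = [16, 20, 17, 20]
r7 m[A→φ4] = [20, 20, 20, 21]
r7 m[A→φ5] = [20, 23, 15, 17]
fixed point reached at round 7
b[E] = ⊗ incoming = [21, 22, 24, 25]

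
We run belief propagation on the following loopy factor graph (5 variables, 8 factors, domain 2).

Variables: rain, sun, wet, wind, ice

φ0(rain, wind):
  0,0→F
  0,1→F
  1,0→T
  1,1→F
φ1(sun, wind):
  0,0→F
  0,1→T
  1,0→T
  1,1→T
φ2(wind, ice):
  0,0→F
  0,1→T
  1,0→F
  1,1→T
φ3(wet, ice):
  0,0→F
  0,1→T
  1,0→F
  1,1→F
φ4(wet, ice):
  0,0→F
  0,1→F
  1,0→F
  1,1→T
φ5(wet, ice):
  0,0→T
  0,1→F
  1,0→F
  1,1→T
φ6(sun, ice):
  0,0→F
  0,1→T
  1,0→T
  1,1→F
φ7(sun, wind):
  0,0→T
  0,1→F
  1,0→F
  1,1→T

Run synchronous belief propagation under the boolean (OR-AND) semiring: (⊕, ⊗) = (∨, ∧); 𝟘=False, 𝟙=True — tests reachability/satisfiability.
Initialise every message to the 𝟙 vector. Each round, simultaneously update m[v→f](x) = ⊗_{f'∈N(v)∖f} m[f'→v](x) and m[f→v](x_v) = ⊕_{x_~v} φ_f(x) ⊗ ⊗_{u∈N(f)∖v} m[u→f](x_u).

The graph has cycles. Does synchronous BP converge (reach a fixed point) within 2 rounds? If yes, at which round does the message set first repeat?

NOT CONVERGED within 2 rounds

init: all messages = 𝟙 over 2 values
r1 m[φ0→rain] = [F, T]
r1 m[φ0→wind] = [T, F]
r1 m[φ1→sun] = [T, T]
r1 m[φ1→wind] = [T, T]
r1 m[φ2→wind] = [T, T]
r1 m[φ2→ice] = [F, T]
r1 m[φ3→wet] = [T, F]
r1 m[φ3→ice] = [F, T]
r1 m[φ4→wet] = [F, T]
r1 m[φ4→ice] = [F, T]
r1 m[φ5→wet] = [T, T]
r1 m[φ5→ice] = [T, T]
r1 m[φ6→sun] = [T, T]
r1 m[φ6→ice] = [T, T]
r1 m[φ7→sun] = [T, T]
r1 m[φ7→wind] = [T, T]
r1 m[rain→φ0] = [T, T]
r1 m[sun→φ1] = [T, T]
r1 m[sun→φ6] = [T, T]
r1 m[sun→φ7] = [T, T]
r1 m[wet→φ3] = [T, T]
r1 m[wet→φ4] = [T, T]
r1 m[wet→φ5] = [T, T]
r1 m[wind→φ0] = [T, T]
r1 m[wind→φ1] = [T, T]
r1 m[wind→φ2] = [T, T]
r1 m[wind→φ7] = [T, T]
r1 m[ice→φ2] = [T, T]
r1 m[ice→φ3] = [T, T]
r1 m[ice→φ4] = [T, T]
r1 m[ice→φ5] = [T, T]
r1 m[ice→φ6] = [T, T]
r2 m[φ0→rain] = [F, T]
r2 m[φ0→wind] = [T, F]
r2 m[φ1→sun] = [T, T]
r2 m[φ1→wind] = [T, T]
r2 m[φ2→wind] = [T, T]
r2 m[φ2→ice] = [F, T]
r2 m[φ3→wet] = [T, F]
r2 m[φ3→ice] = [F, T]
r2 m[φ4→wet] = [F, T]
r2 m[φ4→ice] = [F, T]
r2 m[φ5→wet] = [T, T]
r2 m[φ5→ice] = [T, T]
r2 m[φ6→sun] = [T, T]
r2 m[φ6→ice] = [T, T]
r2 m[φ7→sun] = [T, T]
r2 m[φ7→wind] = [T, T]
r2 m[rain→φ0] = [T, T]
r2 m[sun→φ1] = [T, T]
r2 m[sun→φ6] = [T, T]
r2 m[sun→φ7] = [T, T]
r2 m[wet→φ3] = [F, T]
r2 m[wet→φ4] = [T, F]
r2 m[wet→φ5] = [F, F]
r2 m[wind→φ0] = [T, T]
r2 m[wind→φ1] = [T, F]
r2 m[wind→φ2] = [T, F]
r2 m[wind→φ7] = [T, F]
r2 m[ice→φ2] = [F, T]
r2 m[ice→φ3] = [F, T]
r2 m[ice→φ4] = [F, T]
r2 m[ice→φ5] = [F, T]
r2 m[ice→φ6] = [F, T]
no fixed point within 2 rounds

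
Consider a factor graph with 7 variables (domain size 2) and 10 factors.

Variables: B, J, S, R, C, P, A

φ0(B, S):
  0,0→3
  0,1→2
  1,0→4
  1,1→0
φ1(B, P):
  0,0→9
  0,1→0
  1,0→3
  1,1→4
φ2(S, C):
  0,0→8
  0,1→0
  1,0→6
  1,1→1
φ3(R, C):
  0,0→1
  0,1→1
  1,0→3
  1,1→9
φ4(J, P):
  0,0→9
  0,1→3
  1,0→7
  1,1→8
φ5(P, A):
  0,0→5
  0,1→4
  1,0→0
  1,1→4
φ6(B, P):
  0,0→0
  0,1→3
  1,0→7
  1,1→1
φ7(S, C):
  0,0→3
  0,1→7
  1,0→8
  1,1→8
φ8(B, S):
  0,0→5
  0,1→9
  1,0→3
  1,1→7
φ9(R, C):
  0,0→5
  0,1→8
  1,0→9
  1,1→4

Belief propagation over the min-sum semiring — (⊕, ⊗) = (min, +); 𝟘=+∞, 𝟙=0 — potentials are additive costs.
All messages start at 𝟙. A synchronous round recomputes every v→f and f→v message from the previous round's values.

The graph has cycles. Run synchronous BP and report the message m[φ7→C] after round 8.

init: all messages = 𝟙 over 2 values
r1 m[φ0→B] = [2, 0]
r1 m[φ0→S] = [3, 0]
r1 m[φ1→B] = [0, 3]
r1 m[φ1→P] = [3, 0]
r1 m[φ2→S] = [0, 1]
r1 m[φ2→C] = [6, 0]
r1 m[φ3→R] = [1, 3]
r1 m[φ3→C] = [1, 1]
r1 m[φ4→J] = [3, 7]
r1 m[φ4→P] = [7, 3]
r1 m[φ5→P] = [4, 0]
r1 m[φ5→A] = [0, 4]
r1 m[φ6→B] = [0, 1]
r1 m[φ6→P] = [0, 1]
r1 m[φ7→S] = [3, 8]
r1 m[φ7→C] = [3, 7]
r1 m[φ8→B] = [5, 3]
r1 m[φ8→S] = [3, 7]
r1 m[φ9→R] = [5, 4]
r1 m[φ9→C] = [5, 4]
r1 m[B→φ0] = [0, 0]
r1 m[B→φ1] = [0, 0]
r1 m[B→φ6] = [0, 0]
r1 m[B→φ8] = [0, 0]
r1 m[J→φ4] = [0, 0]
r1 m[S→φ0] = [0, 0]
r1 m[S→φ2] = [0, 0]
r1 m[S→φ7] = [0, 0]
r1 m[S→φ8] = [0, 0]
r1 m[R→φ3] = [0, 0]
r1 m[R→φ9] = [0, 0]
r1 m[C→φ2] = [0, 0]
r1 m[C→φ3] = [0, 0]
r1 m[C→φ7] = [0, 0]
r1 m[C→φ9] = [0, 0]
r1 m[P→φ1] = [0, 0]
r1 m[P→φ4] = [0, 0]
r1 m[P→φ5] = [0, 0]
r1 m[P→φ6] = [0, 0]
r1 m[A→φ5] = [0, 0]
r2 m[φ0→B] = [2, 0]
r2 m[φ0→S] = [3, 0]
r2 m[φ1→B] = [0, 3]
r2 m[φ1→P] = [3, 0]
r2 m[φ2→S] = [0, 1]
r2 m[φ2→C] = [6, 0]
r2 m[φ3→R] = [1, 3]
r2 m[φ3→C] = [1, 1]
r2 m[φ4→J] = [3, 7]
r2 m[φ4→P] = [7, 3]
r2 m[φ5→P] = [4, 0]
r2 m[φ5→A] = [0, 4]
r2 m[φ6→B] = [0, 1]
r2 m[φ6→P] = [0, 1]
r2 m[φ7→S] = [3, 8]
r2 m[φ7→C] = [3, 7]
r2 m[φ8→B] = [5, 3]
r2 m[φ8→S] = [3, 7]
r2 m[φ9→R] = [5, 4]
r2 m[φ9→C] = [5, 4]
r2 m[B→φ0] = [5, 7]
r2 m[B→φ1] = [7, 4]
r2 m[B→φ6] = [7, 6]
r2 m[B→φ8] = [2, 4]
r2 m[J→φ4] = [0, 0]
r2 m[S→φ0] = [6, 16]
r2 m[S→φ2] = [9, 15]
r2 m[S→φ7] = [6, 8]
r2 m[S→φ8] = [6, 9]
r2 m[R→φ3] = [5, 4]
r2 m[R→φ9] = [1, 3]
r2 m[C→φ2] = [9, 12]
r2 m[C→φ3] = [14, 11]
r2 m[C→φ7] = [12, 5]
r2 m[C→φ9] = [10, 8]
r2 m[P→φ1] = [11, 4]
r2 m[P→φ4] = [7, 1]
r2 m[P→φ5] = [10, 4]
r2 m[P→φ6] = [14, 3]
r2 m[A→φ5] = [0, 0]
r3 m[φ0→B] = [9, 10]
r3 m[φ0→S] = [8, 7]
r3 m[φ1→B] = [4, 8]
r3 m[φ1→P] = [7, 7]
r3 m[φ2→S] = [12, 13]
r3 m[φ2→C] = [17, 9]
r3 m[φ3→R] = [12, 17]
r3 m[φ3→C] = [6, 6]
r3 m[φ4→J] = [4, 9]
r3 m[φ4→P] = [7, 3]
r3 m[φ5→P] = [4, 0]
r3 m[φ5→A] = [4, 8]
r3 m[φ6→B] = [6, 4]
r3 m[φ6→P] = [7, 7]
r3 m[φ7→S] = [12, 13]
r3 m[φ7→C] = [9, 13]
r3 m[φ8→B] = [11, 9]
r3 m[φ8→S] = [7, 11]
r3 m[φ9→R] = [15, 12]
r3 m[φ9→C] = [6, 7]
r3 m[B→φ0] = [5, 7]
r3 m[B→φ1] = [7, 4]
r3 m[B→φ6] = [7, 6]
r3 m[B→φ8] = [2, 4]
r3 m[J→φ4] = [0, 0]
r3 m[S→φ0] = [6, 16]
r3 m[S→φ2] = [9, 15]
r3 m[S→φ7] = [6, 8]
r3 m[S→φ8] = [6, 9]
r3 m[R→φ3] = [5, 4]
r3 m[R→φ9] = [1, 3]
r3 m[C→φ2] = [9, 12]
r3 m[C→φ3] = [14, 11]
r3 m[C→φ7] = [12, 5]
r3 m[C→φ9] = [10, 8]
r3 m[P→φ1] = [11, 4]
r3 m[P→φ4] = [7, 1]
r3 m[P→φ5] = [10, 4]
r3 m[P→φ6] = [14, 3]
r3 m[A→φ5] = [0, 0]
r4 m[φ0→B] = [9, 10]
r4 m[φ0→S] = [8, 7]
r4 m[φ1→B] = [4, 8]
r4 m[φ1→P] = [7, 7]
r4 m[φ2→S] = [12, 13]
r4 m[φ2→C] = [17, 9]
r4 m[φ3→R] = [12, 17]
r4 m[φ3→C] = [6, 6]
r4 m[φ4→J] = [4, 9]
r4 m[φ4→P] = [7, 3]
r4 m[φ5→P] = [4, 0]
r4 m[φ5→A] = [4, 8]
r4 m[φ6→B] = [6, 4]
r4 m[φ6→P] = [7, 7]
r4 m[φ7→S] = [12, 13]
r4 m[φ7→C] = [9, 13]
r4 m[φ8→B] = [11, 9]
r4 m[φ8→S] = [7, 11]
r4 m[φ9→R] = [15, 12]
r4 m[φ9→C] = [6, 7]
r4 m[B→φ0] = [21, 21]
r4 m[B→φ1] = [26, 23]
r4 m[B→φ6] = [24, 27]
r4 m[B→φ8] = [19, 22]
r4 m[J→φ4] = [0, 0]
r4 m[S→φ0] = [31, 37]
r4 m[S→φ2] = [27, 31]
r4 m[S→φ7] = [27, 31]
r4 m[S→φ8] = [32, 33]
r4 m[R→φ3] = [15, 12]
r4 m[R→φ9] = [12, 17]
r4 m[C→φ2] = [21, 26]
r4 m[C→φ3] = [32, 29]
r4 m[C→φ7] = [29, 22]
r4 m[C→φ9] = [32, 28]
r4 m[P→φ1] = [18, 10]
r4 m[P→φ4] = [18, 14]
r4 m[P→φ5] = [21, 17]
r4 m[P→φ6] = [18, 10]
r4 m[A→φ5] = [0, 0]
r5 m[φ0→B] = [34, 35]
r5 m[φ0→S] = [24, 21]
r5 m[φ1→B] = [10, 14]
r5 m[φ1→P] = [26, 26]
r5 m[φ2→S] = [26, 27]
r5 m[φ2→C] = [35, 27]
r5 m[φ3→R] = [30, 35]
r5 m[φ3→C] = [15, 16]
r5 m[φ4→J] = [17, 22]
r5 m[φ4→P] = [7, 3]
r5 m[φ5→P] = [4, 0]
r5 m[φ5→A] = [17, 21]
r5 m[φ6→B] = [13, 11]
r5 m[φ6→P] = [24, 27]
r5 m[φ7→S] = [29, 30]
r5 m[φ7→C] = [30, 34]
r5 m[φ8→B] = [37, 35]
r5 m[φ8→S] = [24, 28]
r5 m[φ9→R] = [36, 32]
r5 m[φ9→C] = [17, 20]
r5 m[B→φ0] = [21, 21]
r5 m[B→φ1] = [26, 23]
r5 m[B→φ6] = [24, 27]
r5 m[B→φ8] = [19, 22]
r5 m[J→φ4] = [0, 0]
r5 m[S→φ0] = [31, 37]
r5 m[S→φ2] = [27, 31]
r5 m[S→φ7] = [27, 31]
r5 m[S→φ8] = [32, 33]
r5 m[R→φ3] = [15, 12]
r5 m[R→φ9] = [12, 17]
r5 m[C→φ2] = [21, 26]
r5 m[C→φ3] = [32, 29]
r5 m[C→φ7] = [29, 22]
r5 m[C→φ9] = [32, 28]
r5 m[P→φ1] = [18, 10]
r5 m[P→φ4] = [18, 14]
r5 m[P→φ5] = [21, 17]
r5 m[P→φ6] = [18, 10]
r5 m[A→φ5] = [0, 0]
r6 m[φ0→B] = [34, 35]
r6 m[φ0→S] = [24, 21]
r6 m[φ1→B] = [10, 14]
r6 m[φ1→P] = [26, 26]
r6 m[φ2→S] = [26, 27]
r6 m[φ2→C] = [35, 27]
r6 m[φ3→R] = [30, 35]
r6 m[φ3→C] = [15, 16]
r6 m[φ4→J] = [17, 22]
r6 m[φ4→P] = [7, 3]
r6 m[φ5→P] = [4, 0]
r6 m[φ5→A] = [17, 21]
r6 m[φ6→B] = [13, 11]
r6 m[φ6→P] = [24, 27]
r6 m[φ7→S] = [29, 30]
r6 m[φ7→C] = [30, 34]
r6 m[φ8→B] = [37, 35]
r6 m[φ8→S] = [24, 28]
r6 m[φ9→R] = [36, 32]
r6 m[φ9→C] = [17, 20]
r6 m[B→φ0] = [60, 60]
r6 m[B→φ1] = [84, 81]
r6 m[B→φ6] = [81, 84]
r6 m[B→φ8] = [57, 60]
r6 m[J→φ4] = [0, 0]
r6 m[S→φ0] = [79, 85]
r6 m[S→φ2] = [77, 79]
r6 m[S→φ7] = [74, 76]
r6 m[S→φ8] = [79, 78]
r6 m[R→φ3] = [36, 32]
r6 m[R→φ9] = [30, 35]
r6 m[C→φ2] = [62, 70]
r6 m[C→φ3] = [82, 81]
r6 m[C→φ7] = [67, 63]
r6 m[C→φ9] = [80, 77]
r6 m[P→φ1] = [35, 30]
r6 m[P→φ4] = [54, 53]
r6 m[P→φ5] = [57, 56]
r6 m[P→φ6] = [37, 29]
r6 m[A→φ5] = [0, 0]
r7 m[φ0→B] = [82, 83]
r7 m[φ0→S] = [63, 60]
r7 m[φ1→B] = [30, 34]
r7 m[φ1→P] = [84, 84]
r7 m[φ2→S] = [70, 68]
r7 m[φ2→C] = [85, 77]
r7 m[φ3→R] = [82, 85]
r7 m[φ3→C] = [35, 37]
r7 m[φ4→J] = [56, 61]
r7 m[φ4→P] = [7, 3]
r7 m[φ5→P] = [4, 0]
r7 m[φ5→A] = [56, 60]
r7 m[φ6→B] = [32, 30]
r7 m[φ6→P] = [81, 84]
r7 m[φ7→S] = [70, 71]
r7 m[φ7→C] = [77, 81]
r7 m[φ8→B] = [84, 82]
r7 m[φ8→S] = [62, 66]
r7 m[φ9→R] = [85, 81]
r7 m[φ9→C] = [35, 38]
r7 m[B→φ0] = [60, 60]
r7 m[B→φ1] = [84, 81]
r7 m[B→φ6] = [81, 84]
r7 m[B→φ8] = [57, 60]
r7 m[J→φ4] = [0, 0]
r7 m[S→φ0] = [79, 85]
r7 m[S→φ2] = [77, 79]
r7 m[S→φ7] = [74, 76]
r7 m[S→φ8] = [79, 78]
r7 m[R→φ3] = [36, 32]
r7 m[R→φ9] = [30, 35]
r7 m[C→φ2] = [62, 70]
r7 m[C→φ3] = [82, 81]
r7 m[C→φ7] = [67, 63]
r7 m[C→φ9] = [80, 77]
r7 m[P→φ1] = [35, 30]
r7 m[P→φ4] = [54, 53]
r7 m[P→φ5] = [57, 56]
r7 m[P→φ6] = [37, 29]
r7 m[A→φ5] = [0, 0]
r8 m[φ0→B] = [82, 83]
r8 m[φ0→S] = [63, 60]
r8 m[φ1→B] = [30, 34]
r8 m[φ1→P] = [84, 84]
r8 m[φ2→S] = [70, 68]
r8 m[φ2→C] = [85, 77]
r8 m[φ3→R] = [82, 85]
r8 m[φ3→C] = [35, 37]
r8 m[φ4→J] = [56, 61]
r8 m[φ4→P] = [7, 3]
r8 m[φ5→P] = [4, 0]
r8 m[φ5→A] = [56, 60]
r8 m[φ6→B] = [32, 30]
r8 m[φ6→P] = [81, 84]
r8 m[φ7→S] = [70, 71]
r8 m[φ7→C] = [77, 81]
r8 m[φ8→B] = [84, 82]
r8 m[φ8→S] = [62, 66]
r8 m[φ9→R] = [85, 81]
r8 m[φ9→C] = [35, 38]
r8 m[B→φ0] = [146, 146]
r8 m[B→φ1] = [198, 195]
r8 m[B→φ6] = [196, 199]
r8 m[B→φ8] = [144, 147]
r8 m[J→φ4] = [0, 0]
r8 m[S→φ0] = [202, 205]
r8 m[S→φ2] = [195, 197]
r8 m[S→φ7] = [195, 194]
r8 m[S→φ8] = [203, 199]
r8 m[R→φ3] = [85, 81]
r8 m[R→φ9] = [82, 85]
r8 m[C→φ2] = [147, 156]
r8 m[C→φ3] = [197, 196]
r8 m[C→φ7] = [155, 152]
r8 m[C→φ9] = [197, 195]
r8 m[P→φ1] = [92, 87]
r8 m[P→φ4] = [169, 168]
r8 m[P→φ5] = [172, 171]
r8 m[P→φ6] = [95, 87]
r8 m[A→φ5] = [0, 0]

message @ round 8 = [77, 81]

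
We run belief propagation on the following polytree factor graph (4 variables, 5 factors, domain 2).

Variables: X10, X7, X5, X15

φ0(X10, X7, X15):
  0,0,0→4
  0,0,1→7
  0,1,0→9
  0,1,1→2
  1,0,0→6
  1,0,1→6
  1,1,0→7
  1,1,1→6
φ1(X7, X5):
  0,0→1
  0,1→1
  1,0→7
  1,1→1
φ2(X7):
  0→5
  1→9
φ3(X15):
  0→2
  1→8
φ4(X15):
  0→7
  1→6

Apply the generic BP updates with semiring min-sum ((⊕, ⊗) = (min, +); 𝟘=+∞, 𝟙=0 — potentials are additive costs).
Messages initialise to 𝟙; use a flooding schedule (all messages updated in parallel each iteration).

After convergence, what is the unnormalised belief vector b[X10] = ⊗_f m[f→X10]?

b[X10] = [19, 21]

init: all messages = 𝟙 over 2 values
r1 m[φ0→X10] = [2, 6]
r1 m[φ0→X7] = [4, 2]
r1 m[φ0→X15] = [4, 2]
r1 m[φ1→X7] = [1, 1]
r1 m[φ1→X5] = [1, 1]
r1 m[φ2→X7] = [5, 9]
r1 m[φ3→X15] = [2, 8]
r1 m[φ4→X15] = [7, 6]
r1 m[X10→φ0] = [0, 0]
r1 m[X7→φ0] = [0, 0]
r1 m[X7→φ1] = [0, 0]
r1 m[X7→φ2] = [0, 0]
r1 m[X5→φ1] = [0, 0]
r1 m[X15→φ0] = [0, 0]
r1 m[X15→φ3] = [0, 0]
r1 m[X15→φ4] = [0, 0]
r2 m[φ0→X10] = [2, 6]
r2 m[φ0→X7] = [4, 2]
r2 m[φ0→X15] = [4, 2]
r2 m[φ1→X7] = [1, 1]
r2 m[φ1→X5] = [1, 1]
r2 m[φ2→X7] = [5, 9]
r2 m[φ3→X15] = [2, 8]
r2 m[φ4→X15] = [7, 6]
r2 m[X10→φ0] = [0, 0]
r2 m[X7→φ0] = [6, 10]
r2 m[X7→φ1] = [9, 11]
r2 m[X7→φ2] = [5, 3]
r2 m[X5→φ1] = [0, 0]
r2 m[X15→φ0] = [9, 14]
r2 m[X15→φ3] = [11, 8]
r2 m[X15→φ4] = [6, 10]
r3 m[φ0→X10] = [19, 21]
r3 m[φ0→X7] = [13, 16]
r3 m[φ0→X15] = [10, 12]
r3 m[φ1→X7] = [1, 1]
r3 m[φ1→X5] = [10, 10]
r3 m[φ2→X7] = [5, 9]
r3 m[φ3→X15] = [2, 8]
r3 m[φ4→X15] = [7, 6]
r3 m[X10→φ0] = [0, 0]
r3 m[X7→φ0] = [6, 10]
r3 m[X7→φ1] = [9, 11]
r3 m[X7→φ2] = [5, 3]
r3 m[X5→φ1] = [0, 0]
r3 m[X15→φ0] = [9, 14]
r3 m[X15→φ3] = [11, 8]
r3 m[X15→φ4] = [6, 10]
r4 m[φ0→X10] = [19, 21]
r4 m[φ0→X7] = [13, 16]
r4 m[φ0→X15] = [10, 12]
r4 m[φ1→X7] = [1, 1]
r4 m[φ1→X5] = [10, 10]
r4 m[φ2→X7] = [5, 9]
r4 m[φ3→X15] = [2, 8]
r4 m[φ4→X15] = [7, 6]
r4 m[X10→φ0] = [0, 0]
r4 m[X7→φ0] = [6, 10]
r4 m[X7→φ1] = [18, 25]
r4 m[X7→φ2] = [14, 17]
r4 m[X5→φ1] = [0, 0]
r4 m[X15→φ0] = [9, 14]
r4 m[X15→φ3] = [17, 18]
r4 m[X15→φ4] = [12, 20]
r5 m[φ0→X10] = [19, 21]
r5 m[φ0→X7] = [13, 16]
r5 m[φ0→X15] = [10, 12]
r5 m[φ1→X7] = [1, 1]
r5 m[φ1→X5] = [19, 19]
r5 m[φ2→X7] = [5, 9]
r5 m[φ3→X15] = [2, 8]
r5 m[φ4→X15] = [7, 6]
r5 m[X10→φ0] = [0, 0]
r5 m[X7→φ0] = [6, 10]
r5 m[X7→φ1] = [18, 25]
r5 m[X7→φ2] = [14, 17]
r5 m[X5→φ1] = [0, 0]
r5 m[X15→φ0] = [9, 14]
r5 m[X15→φ3] = [17, 18]
r5 m[X15→φ4] = [12, 20]
r6 m[φ0→X10] = [19, 21]
r6 m[φ0→X7] = [13, 16]
r6 m[φ0→X15] = [10, 12]
r6 m[φ1→X7] = [1, 1]
r6 m[φ1→X5] = [19, 19]
r6 m[φ2→X7] = [5, 9]
r6 m[φ3→X15] = [2, 8]
r6 m[φ4→X15] = [7, 6]
r6 m[X10→φ0] = [0, 0]
r6 m[X7→φ0] = [6, 10]
r6 m[X7→φ1] = [18, 25]
r6 m[X7→φ2] = [14, 17]
r6 m[X5→φ1] = [0, 0]
r6 m[X15→φ0] = [9, 14]
r6 m[X15→φ3] = [17, 18]
r6 m[X15→φ4] = [12, 20]
fixed point reached at round 6
b[X10] = ⊗ incoming = [19, 21]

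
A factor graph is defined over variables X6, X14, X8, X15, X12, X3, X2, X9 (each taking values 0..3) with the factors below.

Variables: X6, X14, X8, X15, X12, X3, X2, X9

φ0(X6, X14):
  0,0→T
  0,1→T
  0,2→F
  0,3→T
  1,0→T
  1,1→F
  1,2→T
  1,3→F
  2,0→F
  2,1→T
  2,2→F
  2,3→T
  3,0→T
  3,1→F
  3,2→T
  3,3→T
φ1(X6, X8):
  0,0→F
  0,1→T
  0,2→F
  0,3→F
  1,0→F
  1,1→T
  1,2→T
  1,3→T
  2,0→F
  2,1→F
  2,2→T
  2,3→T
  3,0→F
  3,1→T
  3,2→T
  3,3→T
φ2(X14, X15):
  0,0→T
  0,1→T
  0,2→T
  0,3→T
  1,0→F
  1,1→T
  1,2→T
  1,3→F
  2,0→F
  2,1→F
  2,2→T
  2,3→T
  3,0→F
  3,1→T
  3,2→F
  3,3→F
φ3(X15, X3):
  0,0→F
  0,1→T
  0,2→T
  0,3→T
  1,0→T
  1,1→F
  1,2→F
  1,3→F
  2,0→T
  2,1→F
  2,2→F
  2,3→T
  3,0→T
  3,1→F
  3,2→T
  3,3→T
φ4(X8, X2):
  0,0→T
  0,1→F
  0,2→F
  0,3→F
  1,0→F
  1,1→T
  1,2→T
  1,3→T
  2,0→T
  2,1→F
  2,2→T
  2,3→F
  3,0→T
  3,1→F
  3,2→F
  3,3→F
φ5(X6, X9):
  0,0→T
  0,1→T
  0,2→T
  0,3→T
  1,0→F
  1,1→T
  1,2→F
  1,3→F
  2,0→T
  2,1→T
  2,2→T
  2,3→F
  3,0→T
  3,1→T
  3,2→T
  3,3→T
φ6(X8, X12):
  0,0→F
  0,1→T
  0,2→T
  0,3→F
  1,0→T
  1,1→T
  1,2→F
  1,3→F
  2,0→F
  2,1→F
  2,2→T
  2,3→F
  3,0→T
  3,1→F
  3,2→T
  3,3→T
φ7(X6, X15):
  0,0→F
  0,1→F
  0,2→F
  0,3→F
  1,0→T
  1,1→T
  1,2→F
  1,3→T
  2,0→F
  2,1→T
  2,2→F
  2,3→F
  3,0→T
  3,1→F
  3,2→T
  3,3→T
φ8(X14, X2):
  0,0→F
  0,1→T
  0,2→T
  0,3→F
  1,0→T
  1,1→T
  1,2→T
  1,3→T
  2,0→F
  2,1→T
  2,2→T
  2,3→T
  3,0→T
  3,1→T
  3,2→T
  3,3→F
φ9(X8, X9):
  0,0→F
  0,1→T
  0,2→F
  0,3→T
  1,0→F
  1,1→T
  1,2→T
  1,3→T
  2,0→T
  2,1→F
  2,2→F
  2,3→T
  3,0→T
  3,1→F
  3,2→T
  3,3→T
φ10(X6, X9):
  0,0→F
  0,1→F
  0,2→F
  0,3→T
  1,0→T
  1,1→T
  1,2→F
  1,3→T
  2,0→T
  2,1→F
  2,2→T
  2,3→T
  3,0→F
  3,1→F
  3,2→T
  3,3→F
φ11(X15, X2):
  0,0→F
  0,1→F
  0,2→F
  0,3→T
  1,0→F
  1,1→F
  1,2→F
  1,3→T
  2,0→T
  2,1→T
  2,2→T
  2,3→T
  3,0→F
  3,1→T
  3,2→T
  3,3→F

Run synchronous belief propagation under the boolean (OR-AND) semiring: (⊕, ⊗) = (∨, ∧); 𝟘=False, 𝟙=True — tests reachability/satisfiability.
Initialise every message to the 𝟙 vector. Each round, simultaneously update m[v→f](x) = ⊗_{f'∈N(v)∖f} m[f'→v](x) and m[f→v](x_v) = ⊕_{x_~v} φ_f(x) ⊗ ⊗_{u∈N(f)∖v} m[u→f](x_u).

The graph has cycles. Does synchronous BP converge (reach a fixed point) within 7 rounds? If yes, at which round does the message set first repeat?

CONVERGED at round 3

init: all messages = 𝟙 over 4 values
r1 m[φ0→X6] = [T, T, T, T]
r1 m[φ0→X14] = [T, T, T, T]
r1 m[φ1→X6] = [T, T, T, T]
r1 m[φ1→X8] = [F, T, T, T]
r1 m[φ2→X14] = [T, T, T, T]
r1 m[φ2→X15] = [T, T, T, T]
r1 m[φ3→X15] = [T, T, T, T]
r1 m[φ3→X3] = [T, T, T, T]
r1 m[φ4→X8] = [T, T, T, T]
r1 m[φ4→X2] = [T, T, T, T]
r1 m[φ5→X6] = [T, T, T, T]
r1 m[φ5→X9] = [T, T, T, T]
r1 m[φ6→X8] = [T, T, T, T]
r1 m[φ6→X12] = [T, T, T, T]
r1 m[φ7→X6] = [F, T, T, T]
r1 m[φ7→X15] = [T, T, T, T]
r1 m[φ8→X14] = [T, T, T, T]
r1 m[φ8→X2] = [T, T, T, T]
r1 m[φ9→X8] = [T, T, T, T]
r1 m[φ9→X9] = [T, T, T, T]
r1 m[φ10→X6] = [T, T, T, T]
r1 m[φ10→X9] = [T, T, T, T]
r1 m[φ11→X15] = [T, T, T, T]
r1 m[φ11→X2] = [T, T, T, T]
r1 m[X6→φ0] = [T, T, T, T]
r1 m[X6→φ1] = [T, T, T, T]
r1 m[X6→φ5] = [T, T, T, T]
r1 m[X6→φ7] = [T, T, T, T]
r1 m[X6→φ10] = [T, T, T, T]
r1 m[X14→φ0] = [T, T, T, T]
r1 m[X14→φ2] = [T, T, T, T]
r1 m[X14→φ8] = [T, T, T, T]
r1 m[X8→φ1] = [T, T, T, T]
r1 m[X8→φ4] = [T, T, T, T]
r1 m[X8→φ6] = [T, T, T, T]
r1 m[X8→φ9] = [T, T, T, T]
r1 m[X15→φ2] = [T, T, T, T]
r1 m[X15→φ3] = [T, T, T, T]
r1 m[X15→φ7] = [T, T, T, T]
r1 m[X15→φ11] = [T, T, T, T]
r1 m[X12→φ6] = [T, T, T, T]
r1 m[X3→φ3] = [T, T, T, T]
r1 m[X2→φ4] = [T, T, T, T]
r1 m[X2→φ8] = [T, T, T, T]
r1 m[X2→φ11] = [T, T, T, T]
r1 m[X9→φ5] = [T, T, T, T]
r1 m[X9→φ9] = [T, T, T, T]
r1 m[X9→φ10] = [T, T, T, T]
r2 m[φ0→X6] = [T, T, T, T]
r2 m[φ0→X14] = [T, T, T, T]
r2 m[φ1→X6] = [T, T, T, T]
r2 m[φ1→X8] = [F, T, T, T]
r2 m[φ2→X14] = [T, T, T, T]
r2 m[φ2→X15] = [T, T, T, T]
r2 m[φ3→X15] = [T, T, T, T]
r2 m[φ3→X3] = [T, T, T, T]
r2 m[φ4→X8] = [T, T, T, T]
r2 m[φ4→X2] = [T, T, T, T]
r2 m[φ5→X6] = [T, T, T, T]
r2 m[φ5→X9] = [T, T, T, T]
r2 m[φ6→X8] = [T, T, T, T]
r2 m[φ6→X12] = [T, T, T, T]
r2 m[φ7→X6] = [F, T, T, T]
r2 m[φ7→X15] = [T, T, T, T]
r2 m[φ8→X14] = [T, T, T, T]
r2 m[φ8→X2] = [T, T, T, T]
r2 m[φ9→X8] = [T, T, T, T]
r2 m[φ9→X9] = [T, T, T, T]
r2 m[φ10→X6] = [T, T, T, T]
r2 m[φ10→X9] = [T, T, T, T]
r2 m[φ11→X15] = [T, T, T, T]
r2 m[φ11→X2] = [T, T, T, T]
r2 m[X6→φ0] = [F, T, T, T]
r2 m[X6→φ1] = [F, T, T, T]
r2 m[X6→φ5] = [F, T, T, T]
r2 m[X6→φ7] = [T, T, T, T]
r2 m[X6→φ10] = [F, T, T, T]
r2 m[X14→φ0] = [T, T, T, T]
r2 m[X14→φ2] = [T, T, T, T]
r2 m[X14→φ8] = [T, T, T, T]
r2 m[X8→φ1] = [T, T, T, T]
r2 m[X8→φ4] = [F, T, T, T]
r2 m[X8→φ6] = [F, T, T, T]
r2 m[X8→φ9] = [F, T, T, T]
r2 m[X15→φ2] = [T, T, T, T]
r2 m[X15→φ3] = [T, T, T, T]
r2 m[X15→φ7] = [T, T, T, T]
r2 m[X15→φ11] = [T, T, T, T]
r2 m[X12→φ6] = [T, T, T, T]
r2 m[X3→φ3] = [T, T, T, T]
r2 m[X2→φ4] = [T, T, T, T]
r2 m[X2→φ8] = [T, T, T, T]
r2 m[X2→φ11] = [T, T, T, T]
r2 m[X9→φ5] = [T, T, T, T]
r2 m[X9→φ9] = [T, T, T, T]
r2 m[X9→φ10] = [T, T, T, T]
r3 m[φ0→X6] = [T, T, T, T]
r3 m[φ0→X14] = [T, T, T, T]
r3 m[φ1→X6] = [T, T, T, T]
r3 m[φ1→X8] = [F, T, T, T]
r3 m[φ2→X14] = [T, T, T, T]
r3 m[φ2→X15] = [T, T, T, T]
r3 m[φ3→X15] = [T, T, T, T]
r3 m[φ3→X3] = [T, T, T, T]
r3 m[φ4→X8] = [T, T, T, T]
r3 m[φ4→X2] = [T, T, T, T]
r3 m[φ5→X6] = [T, T, T, T]
r3 m[φ5→X9] = [T, T, T, T]
r3 m[φ6→X8] = [T, T, T, T]
r3 m[φ6→X12] = [T, T, T, T]
r3 m[φ7→X6] = [F, T, T, T]
r3 m[φ7→X15] = [T, T, T, T]
r3 m[φ8→X14] = [T, T, T, T]
r3 m[φ8→X2] = [T, T, T, T]
r3 m[φ9→X8] = [T, T, T, T]
r3 m[φ9→X9] = [T, T, T, T]
r3 m[φ10→X6] = [T, T, T, T]
r3 m[φ10→X9] = [T, T, T, T]
r3 m[φ11→X15] = [T, T, T, T]
r3 m[φ11→X2] = [T, T, T, T]
r3 m[X6→φ0] = [F, T, T, T]
r3 m[X6→φ1] = [F, T, T, T]
r3 m[X6→φ5] = [F, T, T, T]
r3 m[X6→φ7] = [T, T, T, T]
r3 m[X6→φ10] = [F, T, T, T]
r3 m[X14→φ0] = [T, T, T, T]
r3 m[X14→φ2] = [T, T, T, T]
r3 m[X14→φ8] = [T, T, T, T]
r3 m[X8→φ1] = [T, T, T, T]
r3 m[X8→φ4] = [F, T, T, T]
r3 m[X8→φ6] = [F, T, T, T]
r3 m[X8→φ9] = [F, T, T, T]
r3 m[X15→φ2] = [T, T, T, T]
r3 m[X15→φ3] = [T, T, T, T]
r3 m[X15→φ7] = [T, T, T, T]
r3 m[X15→φ11] = [T, T, T, T]
r3 m[X12→φ6] = [T, T, T, T]
r3 m[X3→φ3] = [T, T, T, T]
r3 m[X2→φ4] = [T, T, T, T]
r3 m[X2→φ8] = [T, T, T, T]
r3 m[X2→φ11] = [T, T, T, T]
r3 m[X9→φ5] = [T, T, T, T]
r3 m[X9→φ9] = [T, T, T, T]
r3 m[X9→φ10] = [T, T, T, T]
fixed point reached at round 3
messages reach a fixed point at round 3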